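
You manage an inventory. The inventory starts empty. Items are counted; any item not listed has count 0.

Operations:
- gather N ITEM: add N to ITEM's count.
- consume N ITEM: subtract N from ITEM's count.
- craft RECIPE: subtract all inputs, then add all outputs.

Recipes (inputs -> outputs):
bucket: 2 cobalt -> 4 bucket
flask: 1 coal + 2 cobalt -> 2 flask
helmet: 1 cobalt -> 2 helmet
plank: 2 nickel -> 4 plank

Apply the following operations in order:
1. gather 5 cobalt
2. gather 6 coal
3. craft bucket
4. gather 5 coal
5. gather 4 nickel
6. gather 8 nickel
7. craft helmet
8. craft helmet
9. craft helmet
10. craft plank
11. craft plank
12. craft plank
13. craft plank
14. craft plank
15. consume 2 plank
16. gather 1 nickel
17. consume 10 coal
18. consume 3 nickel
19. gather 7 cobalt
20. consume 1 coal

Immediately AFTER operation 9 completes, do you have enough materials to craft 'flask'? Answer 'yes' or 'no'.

After 1 (gather 5 cobalt): cobalt=5
After 2 (gather 6 coal): coal=6 cobalt=5
After 3 (craft bucket): bucket=4 coal=6 cobalt=3
After 4 (gather 5 coal): bucket=4 coal=11 cobalt=3
After 5 (gather 4 nickel): bucket=4 coal=11 cobalt=3 nickel=4
After 6 (gather 8 nickel): bucket=4 coal=11 cobalt=3 nickel=12
After 7 (craft helmet): bucket=4 coal=11 cobalt=2 helmet=2 nickel=12
After 8 (craft helmet): bucket=4 coal=11 cobalt=1 helmet=4 nickel=12
After 9 (craft helmet): bucket=4 coal=11 helmet=6 nickel=12

Answer: no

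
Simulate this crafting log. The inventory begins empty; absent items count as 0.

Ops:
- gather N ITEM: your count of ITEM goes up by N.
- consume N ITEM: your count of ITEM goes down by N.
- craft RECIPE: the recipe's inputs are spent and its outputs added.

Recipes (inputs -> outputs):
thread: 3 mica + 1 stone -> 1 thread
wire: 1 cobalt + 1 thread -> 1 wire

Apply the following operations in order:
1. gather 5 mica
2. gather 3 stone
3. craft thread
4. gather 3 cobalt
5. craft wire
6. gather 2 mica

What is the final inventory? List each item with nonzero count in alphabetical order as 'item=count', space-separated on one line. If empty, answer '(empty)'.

Answer: cobalt=2 mica=4 stone=2 wire=1

Derivation:
After 1 (gather 5 mica): mica=5
After 2 (gather 3 stone): mica=5 stone=3
After 3 (craft thread): mica=2 stone=2 thread=1
After 4 (gather 3 cobalt): cobalt=3 mica=2 stone=2 thread=1
After 5 (craft wire): cobalt=2 mica=2 stone=2 wire=1
After 6 (gather 2 mica): cobalt=2 mica=4 stone=2 wire=1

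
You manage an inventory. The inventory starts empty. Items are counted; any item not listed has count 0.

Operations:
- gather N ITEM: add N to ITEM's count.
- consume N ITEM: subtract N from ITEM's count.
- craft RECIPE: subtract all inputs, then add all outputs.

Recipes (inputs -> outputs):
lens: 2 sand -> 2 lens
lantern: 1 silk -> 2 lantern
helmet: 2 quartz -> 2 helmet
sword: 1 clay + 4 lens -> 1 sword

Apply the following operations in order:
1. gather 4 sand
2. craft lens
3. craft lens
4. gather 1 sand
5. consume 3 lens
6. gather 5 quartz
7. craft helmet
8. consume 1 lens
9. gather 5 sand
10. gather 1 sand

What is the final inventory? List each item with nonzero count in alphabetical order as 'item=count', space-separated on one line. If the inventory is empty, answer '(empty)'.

Answer: helmet=2 quartz=3 sand=7

Derivation:
After 1 (gather 4 sand): sand=4
After 2 (craft lens): lens=2 sand=2
After 3 (craft lens): lens=4
After 4 (gather 1 sand): lens=4 sand=1
After 5 (consume 3 lens): lens=1 sand=1
After 6 (gather 5 quartz): lens=1 quartz=5 sand=1
After 7 (craft helmet): helmet=2 lens=1 quartz=3 sand=1
After 8 (consume 1 lens): helmet=2 quartz=3 sand=1
After 9 (gather 5 sand): helmet=2 quartz=3 sand=6
After 10 (gather 1 sand): helmet=2 quartz=3 sand=7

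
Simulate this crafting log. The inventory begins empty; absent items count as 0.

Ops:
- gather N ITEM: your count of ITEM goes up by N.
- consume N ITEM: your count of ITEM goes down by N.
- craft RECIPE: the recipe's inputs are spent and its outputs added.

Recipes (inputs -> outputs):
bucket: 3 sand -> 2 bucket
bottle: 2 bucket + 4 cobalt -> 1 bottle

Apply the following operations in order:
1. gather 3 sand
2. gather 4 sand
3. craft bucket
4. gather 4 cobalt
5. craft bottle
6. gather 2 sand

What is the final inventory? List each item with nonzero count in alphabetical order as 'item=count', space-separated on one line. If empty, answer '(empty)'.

Answer: bottle=1 sand=6

Derivation:
After 1 (gather 3 sand): sand=3
After 2 (gather 4 sand): sand=7
After 3 (craft bucket): bucket=2 sand=4
After 4 (gather 4 cobalt): bucket=2 cobalt=4 sand=4
After 5 (craft bottle): bottle=1 sand=4
After 6 (gather 2 sand): bottle=1 sand=6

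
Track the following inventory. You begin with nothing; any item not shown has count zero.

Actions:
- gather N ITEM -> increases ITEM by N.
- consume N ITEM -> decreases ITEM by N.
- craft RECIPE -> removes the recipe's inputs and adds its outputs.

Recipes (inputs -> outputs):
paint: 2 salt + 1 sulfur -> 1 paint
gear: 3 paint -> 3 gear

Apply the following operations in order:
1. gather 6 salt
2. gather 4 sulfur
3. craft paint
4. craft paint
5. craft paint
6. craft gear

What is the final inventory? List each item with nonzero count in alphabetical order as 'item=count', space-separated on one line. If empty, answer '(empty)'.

Answer: gear=3 sulfur=1

Derivation:
After 1 (gather 6 salt): salt=6
After 2 (gather 4 sulfur): salt=6 sulfur=4
After 3 (craft paint): paint=1 salt=4 sulfur=3
After 4 (craft paint): paint=2 salt=2 sulfur=2
After 5 (craft paint): paint=3 sulfur=1
After 6 (craft gear): gear=3 sulfur=1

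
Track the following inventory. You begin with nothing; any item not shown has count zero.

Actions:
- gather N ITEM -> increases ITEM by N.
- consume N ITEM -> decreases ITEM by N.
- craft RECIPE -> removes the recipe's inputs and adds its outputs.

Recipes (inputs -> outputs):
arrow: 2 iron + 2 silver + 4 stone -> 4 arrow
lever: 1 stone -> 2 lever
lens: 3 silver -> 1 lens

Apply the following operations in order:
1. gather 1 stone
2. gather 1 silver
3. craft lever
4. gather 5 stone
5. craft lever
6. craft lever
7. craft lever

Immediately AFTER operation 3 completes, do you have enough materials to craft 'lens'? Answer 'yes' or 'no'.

After 1 (gather 1 stone): stone=1
After 2 (gather 1 silver): silver=1 stone=1
After 3 (craft lever): lever=2 silver=1

Answer: no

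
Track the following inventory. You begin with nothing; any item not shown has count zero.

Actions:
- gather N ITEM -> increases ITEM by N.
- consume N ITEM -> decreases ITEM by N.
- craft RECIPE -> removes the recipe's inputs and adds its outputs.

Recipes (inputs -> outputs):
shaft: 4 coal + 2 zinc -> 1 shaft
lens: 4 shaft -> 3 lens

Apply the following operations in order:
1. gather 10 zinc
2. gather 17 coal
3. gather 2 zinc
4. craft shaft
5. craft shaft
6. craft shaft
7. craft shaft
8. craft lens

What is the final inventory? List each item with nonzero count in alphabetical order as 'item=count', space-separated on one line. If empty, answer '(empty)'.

After 1 (gather 10 zinc): zinc=10
After 2 (gather 17 coal): coal=17 zinc=10
After 3 (gather 2 zinc): coal=17 zinc=12
After 4 (craft shaft): coal=13 shaft=1 zinc=10
After 5 (craft shaft): coal=9 shaft=2 zinc=8
After 6 (craft shaft): coal=5 shaft=3 zinc=6
After 7 (craft shaft): coal=1 shaft=4 zinc=4
After 8 (craft lens): coal=1 lens=3 zinc=4

Answer: coal=1 lens=3 zinc=4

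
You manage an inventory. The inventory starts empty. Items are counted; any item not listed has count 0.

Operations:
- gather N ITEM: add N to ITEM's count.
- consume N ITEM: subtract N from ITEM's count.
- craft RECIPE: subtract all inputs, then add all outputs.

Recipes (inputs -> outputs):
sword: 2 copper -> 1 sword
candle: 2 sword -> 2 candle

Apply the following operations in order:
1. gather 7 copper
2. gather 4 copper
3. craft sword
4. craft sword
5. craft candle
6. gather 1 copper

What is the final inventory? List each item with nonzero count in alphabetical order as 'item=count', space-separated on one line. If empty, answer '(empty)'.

Answer: candle=2 copper=8

Derivation:
After 1 (gather 7 copper): copper=7
After 2 (gather 4 copper): copper=11
After 3 (craft sword): copper=9 sword=1
After 4 (craft sword): copper=7 sword=2
After 5 (craft candle): candle=2 copper=7
After 6 (gather 1 copper): candle=2 copper=8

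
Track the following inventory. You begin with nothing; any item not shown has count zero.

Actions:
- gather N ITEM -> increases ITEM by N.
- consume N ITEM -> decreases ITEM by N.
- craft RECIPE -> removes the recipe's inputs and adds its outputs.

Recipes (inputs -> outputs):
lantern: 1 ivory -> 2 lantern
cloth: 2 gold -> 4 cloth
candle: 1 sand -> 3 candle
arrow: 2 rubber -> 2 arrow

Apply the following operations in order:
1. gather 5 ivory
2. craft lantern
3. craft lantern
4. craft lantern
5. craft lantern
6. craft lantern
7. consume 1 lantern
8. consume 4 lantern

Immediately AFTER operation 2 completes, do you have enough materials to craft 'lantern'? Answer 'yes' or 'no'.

Answer: yes

Derivation:
After 1 (gather 5 ivory): ivory=5
After 2 (craft lantern): ivory=4 lantern=2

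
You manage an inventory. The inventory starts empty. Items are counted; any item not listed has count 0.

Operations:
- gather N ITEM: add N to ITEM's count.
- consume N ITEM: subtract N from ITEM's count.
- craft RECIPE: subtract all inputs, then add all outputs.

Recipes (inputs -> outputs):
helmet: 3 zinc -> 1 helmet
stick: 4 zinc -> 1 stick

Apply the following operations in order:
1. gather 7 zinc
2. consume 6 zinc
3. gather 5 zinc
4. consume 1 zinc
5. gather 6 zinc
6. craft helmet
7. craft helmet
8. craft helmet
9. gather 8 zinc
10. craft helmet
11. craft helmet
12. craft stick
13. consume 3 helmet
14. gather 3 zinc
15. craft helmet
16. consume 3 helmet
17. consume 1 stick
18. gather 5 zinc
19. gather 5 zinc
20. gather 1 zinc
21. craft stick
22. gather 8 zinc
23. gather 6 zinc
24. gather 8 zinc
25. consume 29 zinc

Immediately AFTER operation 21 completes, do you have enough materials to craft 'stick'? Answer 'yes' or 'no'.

Answer: yes

Derivation:
After 1 (gather 7 zinc): zinc=7
After 2 (consume 6 zinc): zinc=1
After 3 (gather 5 zinc): zinc=6
After 4 (consume 1 zinc): zinc=5
After 5 (gather 6 zinc): zinc=11
After 6 (craft helmet): helmet=1 zinc=8
After 7 (craft helmet): helmet=2 zinc=5
After 8 (craft helmet): helmet=3 zinc=2
After 9 (gather 8 zinc): helmet=3 zinc=10
After 10 (craft helmet): helmet=4 zinc=7
After 11 (craft helmet): helmet=5 zinc=4
After 12 (craft stick): helmet=5 stick=1
After 13 (consume 3 helmet): helmet=2 stick=1
After 14 (gather 3 zinc): helmet=2 stick=1 zinc=3
After 15 (craft helmet): helmet=3 stick=1
After 16 (consume 3 helmet): stick=1
After 17 (consume 1 stick): (empty)
After 18 (gather 5 zinc): zinc=5
After 19 (gather 5 zinc): zinc=10
After 20 (gather 1 zinc): zinc=11
After 21 (craft stick): stick=1 zinc=7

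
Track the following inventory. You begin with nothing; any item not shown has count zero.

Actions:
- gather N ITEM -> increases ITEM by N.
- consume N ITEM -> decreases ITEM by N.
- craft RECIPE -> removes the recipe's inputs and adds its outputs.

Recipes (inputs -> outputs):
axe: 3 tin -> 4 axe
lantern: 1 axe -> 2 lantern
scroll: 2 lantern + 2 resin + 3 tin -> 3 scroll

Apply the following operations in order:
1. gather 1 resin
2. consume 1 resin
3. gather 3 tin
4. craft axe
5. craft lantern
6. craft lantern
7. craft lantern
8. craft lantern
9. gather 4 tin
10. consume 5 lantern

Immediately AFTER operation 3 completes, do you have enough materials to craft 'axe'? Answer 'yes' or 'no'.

Answer: yes

Derivation:
After 1 (gather 1 resin): resin=1
After 2 (consume 1 resin): (empty)
After 3 (gather 3 tin): tin=3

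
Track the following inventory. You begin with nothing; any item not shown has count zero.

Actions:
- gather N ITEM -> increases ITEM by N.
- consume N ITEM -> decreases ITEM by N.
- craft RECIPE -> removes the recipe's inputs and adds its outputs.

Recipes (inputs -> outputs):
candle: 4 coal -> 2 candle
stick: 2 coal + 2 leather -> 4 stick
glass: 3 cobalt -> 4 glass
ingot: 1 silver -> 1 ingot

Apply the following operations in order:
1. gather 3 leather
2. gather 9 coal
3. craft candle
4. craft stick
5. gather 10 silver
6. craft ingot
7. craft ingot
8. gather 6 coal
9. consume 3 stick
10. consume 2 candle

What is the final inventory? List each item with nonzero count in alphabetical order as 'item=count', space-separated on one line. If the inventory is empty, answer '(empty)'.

After 1 (gather 3 leather): leather=3
After 2 (gather 9 coal): coal=9 leather=3
After 3 (craft candle): candle=2 coal=5 leather=3
After 4 (craft stick): candle=2 coal=3 leather=1 stick=4
After 5 (gather 10 silver): candle=2 coal=3 leather=1 silver=10 stick=4
After 6 (craft ingot): candle=2 coal=3 ingot=1 leather=1 silver=9 stick=4
After 7 (craft ingot): candle=2 coal=3 ingot=2 leather=1 silver=8 stick=4
After 8 (gather 6 coal): candle=2 coal=9 ingot=2 leather=1 silver=8 stick=4
After 9 (consume 3 stick): candle=2 coal=9 ingot=2 leather=1 silver=8 stick=1
After 10 (consume 2 candle): coal=9 ingot=2 leather=1 silver=8 stick=1

Answer: coal=9 ingot=2 leather=1 silver=8 stick=1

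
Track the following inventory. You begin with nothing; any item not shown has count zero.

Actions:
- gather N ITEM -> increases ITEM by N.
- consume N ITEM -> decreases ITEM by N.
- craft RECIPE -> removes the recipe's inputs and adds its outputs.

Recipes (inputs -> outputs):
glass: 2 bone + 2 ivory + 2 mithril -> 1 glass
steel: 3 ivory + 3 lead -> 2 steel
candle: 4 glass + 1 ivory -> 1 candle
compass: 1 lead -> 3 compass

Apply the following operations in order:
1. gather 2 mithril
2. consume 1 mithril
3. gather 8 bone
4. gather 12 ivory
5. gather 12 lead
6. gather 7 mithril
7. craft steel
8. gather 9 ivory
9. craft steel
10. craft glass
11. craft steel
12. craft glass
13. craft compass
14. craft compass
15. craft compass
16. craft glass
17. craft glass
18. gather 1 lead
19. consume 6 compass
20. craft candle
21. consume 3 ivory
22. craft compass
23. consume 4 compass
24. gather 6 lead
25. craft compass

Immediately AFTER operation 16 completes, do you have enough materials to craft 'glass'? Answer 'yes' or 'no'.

Answer: yes

Derivation:
After 1 (gather 2 mithril): mithril=2
After 2 (consume 1 mithril): mithril=1
After 3 (gather 8 bone): bone=8 mithril=1
After 4 (gather 12 ivory): bone=8 ivory=12 mithril=1
After 5 (gather 12 lead): bone=8 ivory=12 lead=12 mithril=1
After 6 (gather 7 mithril): bone=8 ivory=12 lead=12 mithril=8
After 7 (craft steel): bone=8 ivory=9 lead=9 mithril=8 steel=2
After 8 (gather 9 ivory): bone=8 ivory=18 lead=9 mithril=8 steel=2
After 9 (craft steel): bone=8 ivory=15 lead=6 mithril=8 steel=4
After 10 (craft glass): bone=6 glass=1 ivory=13 lead=6 mithril=6 steel=4
After 11 (craft steel): bone=6 glass=1 ivory=10 lead=3 mithril=6 steel=6
After 12 (craft glass): bone=4 glass=2 ivory=8 lead=3 mithril=4 steel=6
After 13 (craft compass): bone=4 compass=3 glass=2 ivory=8 lead=2 mithril=4 steel=6
After 14 (craft compass): bone=4 compass=6 glass=2 ivory=8 lead=1 mithril=4 steel=6
After 15 (craft compass): bone=4 compass=9 glass=2 ivory=8 mithril=4 steel=6
After 16 (craft glass): bone=2 compass=9 glass=3 ivory=6 mithril=2 steel=6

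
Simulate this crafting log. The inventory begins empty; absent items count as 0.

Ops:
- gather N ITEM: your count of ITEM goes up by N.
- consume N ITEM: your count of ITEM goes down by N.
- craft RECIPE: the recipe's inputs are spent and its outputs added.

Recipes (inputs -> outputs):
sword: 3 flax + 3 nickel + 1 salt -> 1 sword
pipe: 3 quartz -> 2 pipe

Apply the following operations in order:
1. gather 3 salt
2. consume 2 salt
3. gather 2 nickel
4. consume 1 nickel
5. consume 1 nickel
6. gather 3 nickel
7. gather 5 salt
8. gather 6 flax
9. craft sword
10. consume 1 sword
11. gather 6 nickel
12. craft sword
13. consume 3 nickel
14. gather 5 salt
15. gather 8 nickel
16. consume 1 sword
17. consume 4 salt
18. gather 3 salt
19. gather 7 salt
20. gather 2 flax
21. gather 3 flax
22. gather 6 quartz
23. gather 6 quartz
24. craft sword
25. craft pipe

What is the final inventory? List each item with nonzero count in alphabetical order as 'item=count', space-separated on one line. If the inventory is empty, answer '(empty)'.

Answer: flax=2 nickel=5 pipe=2 quartz=9 salt=14 sword=1

Derivation:
After 1 (gather 3 salt): salt=3
After 2 (consume 2 salt): salt=1
After 3 (gather 2 nickel): nickel=2 salt=1
After 4 (consume 1 nickel): nickel=1 salt=1
After 5 (consume 1 nickel): salt=1
After 6 (gather 3 nickel): nickel=3 salt=1
After 7 (gather 5 salt): nickel=3 salt=6
After 8 (gather 6 flax): flax=6 nickel=3 salt=6
After 9 (craft sword): flax=3 salt=5 sword=1
After 10 (consume 1 sword): flax=3 salt=5
After 11 (gather 6 nickel): flax=3 nickel=6 salt=5
After 12 (craft sword): nickel=3 salt=4 sword=1
After 13 (consume 3 nickel): salt=4 sword=1
After 14 (gather 5 salt): salt=9 sword=1
After 15 (gather 8 nickel): nickel=8 salt=9 sword=1
After 16 (consume 1 sword): nickel=8 salt=9
After 17 (consume 4 salt): nickel=8 salt=5
After 18 (gather 3 salt): nickel=8 salt=8
After 19 (gather 7 salt): nickel=8 salt=15
After 20 (gather 2 flax): flax=2 nickel=8 salt=15
After 21 (gather 3 flax): flax=5 nickel=8 salt=15
After 22 (gather 6 quartz): flax=5 nickel=8 quartz=6 salt=15
After 23 (gather 6 quartz): flax=5 nickel=8 quartz=12 salt=15
After 24 (craft sword): flax=2 nickel=5 quartz=12 salt=14 sword=1
After 25 (craft pipe): flax=2 nickel=5 pipe=2 quartz=9 salt=14 sword=1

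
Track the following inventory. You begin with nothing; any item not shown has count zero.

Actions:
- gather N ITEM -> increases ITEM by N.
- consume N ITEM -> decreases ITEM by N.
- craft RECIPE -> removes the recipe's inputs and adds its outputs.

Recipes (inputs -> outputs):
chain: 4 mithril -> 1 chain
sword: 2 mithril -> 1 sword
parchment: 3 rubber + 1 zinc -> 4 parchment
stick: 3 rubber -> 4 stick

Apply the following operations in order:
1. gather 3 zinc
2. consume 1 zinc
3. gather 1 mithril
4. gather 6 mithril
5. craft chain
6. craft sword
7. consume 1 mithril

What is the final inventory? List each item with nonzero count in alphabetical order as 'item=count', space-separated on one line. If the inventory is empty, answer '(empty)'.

Answer: chain=1 sword=1 zinc=2

Derivation:
After 1 (gather 3 zinc): zinc=3
After 2 (consume 1 zinc): zinc=2
After 3 (gather 1 mithril): mithril=1 zinc=2
After 4 (gather 6 mithril): mithril=7 zinc=2
After 5 (craft chain): chain=1 mithril=3 zinc=2
After 6 (craft sword): chain=1 mithril=1 sword=1 zinc=2
After 7 (consume 1 mithril): chain=1 sword=1 zinc=2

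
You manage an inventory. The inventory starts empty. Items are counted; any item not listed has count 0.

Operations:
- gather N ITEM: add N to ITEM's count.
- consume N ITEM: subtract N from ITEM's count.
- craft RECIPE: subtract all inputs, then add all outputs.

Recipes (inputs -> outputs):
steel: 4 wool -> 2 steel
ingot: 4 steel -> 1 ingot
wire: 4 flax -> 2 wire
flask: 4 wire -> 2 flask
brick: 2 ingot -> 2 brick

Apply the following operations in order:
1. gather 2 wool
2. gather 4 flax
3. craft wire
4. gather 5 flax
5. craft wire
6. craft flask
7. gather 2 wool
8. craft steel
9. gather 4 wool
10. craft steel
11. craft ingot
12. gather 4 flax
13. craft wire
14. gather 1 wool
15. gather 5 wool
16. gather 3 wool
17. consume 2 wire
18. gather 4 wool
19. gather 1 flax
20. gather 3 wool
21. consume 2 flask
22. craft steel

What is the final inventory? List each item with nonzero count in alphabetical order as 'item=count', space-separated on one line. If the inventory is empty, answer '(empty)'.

After 1 (gather 2 wool): wool=2
After 2 (gather 4 flax): flax=4 wool=2
After 3 (craft wire): wire=2 wool=2
After 4 (gather 5 flax): flax=5 wire=2 wool=2
After 5 (craft wire): flax=1 wire=4 wool=2
After 6 (craft flask): flask=2 flax=1 wool=2
After 7 (gather 2 wool): flask=2 flax=1 wool=4
After 8 (craft steel): flask=2 flax=1 steel=2
After 9 (gather 4 wool): flask=2 flax=1 steel=2 wool=4
After 10 (craft steel): flask=2 flax=1 steel=4
After 11 (craft ingot): flask=2 flax=1 ingot=1
After 12 (gather 4 flax): flask=2 flax=5 ingot=1
After 13 (craft wire): flask=2 flax=1 ingot=1 wire=2
After 14 (gather 1 wool): flask=2 flax=1 ingot=1 wire=2 wool=1
After 15 (gather 5 wool): flask=2 flax=1 ingot=1 wire=2 wool=6
After 16 (gather 3 wool): flask=2 flax=1 ingot=1 wire=2 wool=9
After 17 (consume 2 wire): flask=2 flax=1 ingot=1 wool=9
After 18 (gather 4 wool): flask=2 flax=1 ingot=1 wool=13
After 19 (gather 1 flax): flask=2 flax=2 ingot=1 wool=13
After 20 (gather 3 wool): flask=2 flax=2 ingot=1 wool=16
After 21 (consume 2 flask): flax=2 ingot=1 wool=16
After 22 (craft steel): flax=2 ingot=1 steel=2 wool=12

Answer: flax=2 ingot=1 steel=2 wool=12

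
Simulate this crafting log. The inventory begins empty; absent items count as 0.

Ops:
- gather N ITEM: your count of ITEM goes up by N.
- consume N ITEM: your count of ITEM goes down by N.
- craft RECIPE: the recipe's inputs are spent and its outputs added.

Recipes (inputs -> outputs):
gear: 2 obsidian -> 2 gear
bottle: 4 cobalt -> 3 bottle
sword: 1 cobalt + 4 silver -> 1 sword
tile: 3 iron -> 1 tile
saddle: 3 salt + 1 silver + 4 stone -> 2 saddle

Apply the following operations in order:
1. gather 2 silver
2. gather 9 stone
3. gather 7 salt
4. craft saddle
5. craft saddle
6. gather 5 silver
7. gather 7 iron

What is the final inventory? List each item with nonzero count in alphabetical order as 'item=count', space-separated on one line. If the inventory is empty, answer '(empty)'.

After 1 (gather 2 silver): silver=2
After 2 (gather 9 stone): silver=2 stone=9
After 3 (gather 7 salt): salt=7 silver=2 stone=9
After 4 (craft saddle): saddle=2 salt=4 silver=1 stone=5
After 5 (craft saddle): saddle=4 salt=1 stone=1
After 6 (gather 5 silver): saddle=4 salt=1 silver=5 stone=1
After 7 (gather 7 iron): iron=7 saddle=4 salt=1 silver=5 stone=1

Answer: iron=7 saddle=4 salt=1 silver=5 stone=1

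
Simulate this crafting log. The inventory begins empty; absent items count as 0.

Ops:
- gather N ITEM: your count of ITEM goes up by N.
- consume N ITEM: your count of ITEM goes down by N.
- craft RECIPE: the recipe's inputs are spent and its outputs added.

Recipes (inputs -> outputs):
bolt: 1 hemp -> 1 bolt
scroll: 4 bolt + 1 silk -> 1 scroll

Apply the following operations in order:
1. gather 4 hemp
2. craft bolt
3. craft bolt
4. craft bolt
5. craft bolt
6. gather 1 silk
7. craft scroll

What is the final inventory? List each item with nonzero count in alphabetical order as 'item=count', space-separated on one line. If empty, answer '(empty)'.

Answer: scroll=1

Derivation:
After 1 (gather 4 hemp): hemp=4
After 2 (craft bolt): bolt=1 hemp=3
After 3 (craft bolt): bolt=2 hemp=2
After 4 (craft bolt): bolt=3 hemp=1
After 5 (craft bolt): bolt=4
After 6 (gather 1 silk): bolt=4 silk=1
After 7 (craft scroll): scroll=1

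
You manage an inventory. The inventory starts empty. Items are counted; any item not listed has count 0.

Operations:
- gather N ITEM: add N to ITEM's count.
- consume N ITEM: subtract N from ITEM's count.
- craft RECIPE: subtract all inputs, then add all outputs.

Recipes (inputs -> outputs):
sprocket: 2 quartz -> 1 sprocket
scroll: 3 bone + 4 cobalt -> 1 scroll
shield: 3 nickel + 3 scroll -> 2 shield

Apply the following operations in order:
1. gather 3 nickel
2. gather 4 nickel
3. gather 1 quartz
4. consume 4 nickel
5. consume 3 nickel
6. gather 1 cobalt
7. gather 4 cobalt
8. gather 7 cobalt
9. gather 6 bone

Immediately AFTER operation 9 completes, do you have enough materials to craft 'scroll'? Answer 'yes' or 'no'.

Answer: yes

Derivation:
After 1 (gather 3 nickel): nickel=3
After 2 (gather 4 nickel): nickel=7
After 3 (gather 1 quartz): nickel=7 quartz=1
After 4 (consume 4 nickel): nickel=3 quartz=1
After 5 (consume 3 nickel): quartz=1
After 6 (gather 1 cobalt): cobalt=1 quartz=1
After 7 (gather 4 cobalt): cobalt=5 quartz=1
After 8 (gather 7 cobalt): cobalt=12 quartz=1
After 9 (gather 6 bone): bone=6 cobalt=12 quartz=1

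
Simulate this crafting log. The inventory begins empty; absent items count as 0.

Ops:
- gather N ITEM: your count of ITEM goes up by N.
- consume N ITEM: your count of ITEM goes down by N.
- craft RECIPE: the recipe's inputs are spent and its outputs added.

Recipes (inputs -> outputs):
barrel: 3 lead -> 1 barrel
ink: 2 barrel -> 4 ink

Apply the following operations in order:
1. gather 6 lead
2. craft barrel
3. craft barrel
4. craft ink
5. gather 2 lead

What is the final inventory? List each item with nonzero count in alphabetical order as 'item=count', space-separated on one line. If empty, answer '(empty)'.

After 1 (gather 6 lead): lead=6
After 2 (craft barrel): barrel=1 lead=3
After 3 (craft barrel): barrel=2
After 4 (craft ink): ink=4
After 5 (gather 2 lead): ink=4 lead=2

Answer: ink=4 lead=2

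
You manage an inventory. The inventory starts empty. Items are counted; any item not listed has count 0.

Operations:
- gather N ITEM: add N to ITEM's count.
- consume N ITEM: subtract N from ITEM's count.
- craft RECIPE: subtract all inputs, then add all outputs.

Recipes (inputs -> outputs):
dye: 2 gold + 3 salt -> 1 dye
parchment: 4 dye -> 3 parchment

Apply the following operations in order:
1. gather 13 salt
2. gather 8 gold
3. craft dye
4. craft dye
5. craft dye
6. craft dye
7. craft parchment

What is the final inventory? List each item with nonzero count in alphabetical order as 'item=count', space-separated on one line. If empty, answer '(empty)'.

After 1 (gather 13 salt): salt=13
After 2 (gather 8 gold): gold=8 salt=13
After 3 (craft dye): dye=1 gold=6 salt=10
After 4 (craft dye): dye=2 gold=4 salt=7
After 5 (craft dye): dye=3 gold=2 salt=4
After 6 (craft dye): dye=4 salt=1
After 7 (craft parchment): parchment=3 salt=1

Answer: parchment=3 salt=1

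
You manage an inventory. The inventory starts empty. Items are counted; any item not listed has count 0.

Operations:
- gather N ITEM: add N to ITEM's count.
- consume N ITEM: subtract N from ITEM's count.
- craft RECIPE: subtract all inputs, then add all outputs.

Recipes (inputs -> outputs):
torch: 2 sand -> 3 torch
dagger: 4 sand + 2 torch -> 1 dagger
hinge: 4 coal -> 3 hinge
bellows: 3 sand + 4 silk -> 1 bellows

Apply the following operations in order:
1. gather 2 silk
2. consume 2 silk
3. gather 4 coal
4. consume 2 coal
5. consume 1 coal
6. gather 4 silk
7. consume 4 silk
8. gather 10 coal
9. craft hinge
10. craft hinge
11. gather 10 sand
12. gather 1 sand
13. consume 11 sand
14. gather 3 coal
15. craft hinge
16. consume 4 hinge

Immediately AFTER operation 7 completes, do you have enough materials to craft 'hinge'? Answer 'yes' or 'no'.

Answer: no

Derivation:
After 1 (gather 2 silk): silk=2
After 2 (consume 2 silk): (empty)
After 3 (gather 4 coal): coal=4
After 4 (consume 2 coal): coal=2
After 5 (consume 1 coal): coal=1
After 6 (gather 4 silk): coal=1 silk=4
After 7 (consume 4 silk): coal=1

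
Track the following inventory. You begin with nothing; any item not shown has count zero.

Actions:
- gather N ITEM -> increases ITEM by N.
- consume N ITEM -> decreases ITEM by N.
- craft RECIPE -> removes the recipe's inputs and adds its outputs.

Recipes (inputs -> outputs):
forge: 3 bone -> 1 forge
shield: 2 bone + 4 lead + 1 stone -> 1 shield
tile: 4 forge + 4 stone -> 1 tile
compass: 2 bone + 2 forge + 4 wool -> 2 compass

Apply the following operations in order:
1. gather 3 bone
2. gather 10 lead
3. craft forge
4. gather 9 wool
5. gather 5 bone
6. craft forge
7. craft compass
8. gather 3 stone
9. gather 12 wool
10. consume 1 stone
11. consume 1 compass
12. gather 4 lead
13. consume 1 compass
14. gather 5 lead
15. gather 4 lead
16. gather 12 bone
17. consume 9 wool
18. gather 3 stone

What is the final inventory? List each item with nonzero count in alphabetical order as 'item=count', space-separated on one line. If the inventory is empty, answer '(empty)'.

Answer: bone=12 lead=23 stone=5 wool=8

Derivation:
After 1 (gather 3 bone): bone=3
After 2 (gather 10 lead): bone=3 lead=10
After 3 (craft forge): forge=1 lead=10
After 4 (gather 9 wool): forge=1 lead=10 wool=9
After 5 (gather 5 bone): bone=5 forge=1 lead=10 wool=9
After 6 (craft forge): bone=2 forge=2 lead=10 wool=9
After 7 (craft compass): compass=2 lead=10 wool=5
After 8 (gather 3 stone): compass=2 lead=10 stone=3 wool=5
After 9 (gather 12 wool): compass=2 lead=10 stone=3 wool=17
After 10 (consume 1 stone): compass=2 lead=10 stone=2 wool=17
After 11 (consume 1 compass): compass=1 lead=10 stone=2 wool=17
After 12 (gather 4 lead): compass=1 lead=14 stone=2 wool=17
After 13 (consume 1 compass): lead=14 stone=2 wool=17
After 14 (gather 5 lead): lead=19 stone=2 wool=17
After 15 (gather 4 lead): lead=23 stone=2 wool=17
After 16 (gather 12 bone): bone=12 lead=23 stone=2 wool=17
After 17 (consume 9 wool): bone=12 lead=23 stone=2 wool=8
After 18 (gather 3 stone): bone=12 lead=23 stone=5 wool=8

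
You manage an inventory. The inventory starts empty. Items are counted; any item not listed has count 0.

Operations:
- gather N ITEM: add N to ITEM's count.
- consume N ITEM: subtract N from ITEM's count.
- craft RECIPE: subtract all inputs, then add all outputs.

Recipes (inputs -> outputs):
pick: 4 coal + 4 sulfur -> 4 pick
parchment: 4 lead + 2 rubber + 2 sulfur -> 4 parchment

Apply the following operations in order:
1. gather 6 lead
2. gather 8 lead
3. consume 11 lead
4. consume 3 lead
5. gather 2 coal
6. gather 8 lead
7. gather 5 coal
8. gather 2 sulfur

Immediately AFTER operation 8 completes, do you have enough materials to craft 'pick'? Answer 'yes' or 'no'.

Answer: no

Derivation:
After 1 (gather 6 lead): lead=6
After 2 (gather 8 lead): lead=14
After 3 (consume 11 lead): lead=3
After 4 (consume 3 lead): (empty)
After 5 (gather 2 coal): coal=2
After 6 (gather 8 lead): coal=2 lead=8
After 7 (gather 5 coal): coal=7 lead=8
After 8 (gather 2 sulfur): coal=7 lead=8 sulfur=2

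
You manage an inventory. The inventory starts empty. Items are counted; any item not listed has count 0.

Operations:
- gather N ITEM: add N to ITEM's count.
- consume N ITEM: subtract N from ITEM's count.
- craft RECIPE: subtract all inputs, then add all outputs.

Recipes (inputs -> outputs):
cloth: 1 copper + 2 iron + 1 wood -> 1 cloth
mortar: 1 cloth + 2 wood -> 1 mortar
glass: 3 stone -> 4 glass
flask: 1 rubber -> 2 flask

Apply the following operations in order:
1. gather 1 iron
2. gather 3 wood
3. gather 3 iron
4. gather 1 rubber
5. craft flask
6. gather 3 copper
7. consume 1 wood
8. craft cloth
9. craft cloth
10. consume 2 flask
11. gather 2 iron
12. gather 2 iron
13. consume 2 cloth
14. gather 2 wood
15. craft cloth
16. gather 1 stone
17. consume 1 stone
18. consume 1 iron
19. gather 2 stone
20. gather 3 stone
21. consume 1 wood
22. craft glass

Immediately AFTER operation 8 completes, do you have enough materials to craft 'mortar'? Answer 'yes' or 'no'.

After 1 (gather 1 iron): iron=1
After 2 (gather 3 wood): iron=1 wood=3
After 3 (gather 3 iron): iron=4 wood=3
After 4 (gather 1 rubber): iron=4 rubber=1 wood=3
After 5 (craft flask): flask=2 iron=4 wood=3
After 6 (gather 3 copper): copper=3 flask=2 iron=4 wood=3
After 7 (consume 1 wood): copper=3 flask=2 iron=4 wood=2
After 8 (craft cloth): cloth=1 copper=2 flask=2 iron=2 wood=1

Answer: no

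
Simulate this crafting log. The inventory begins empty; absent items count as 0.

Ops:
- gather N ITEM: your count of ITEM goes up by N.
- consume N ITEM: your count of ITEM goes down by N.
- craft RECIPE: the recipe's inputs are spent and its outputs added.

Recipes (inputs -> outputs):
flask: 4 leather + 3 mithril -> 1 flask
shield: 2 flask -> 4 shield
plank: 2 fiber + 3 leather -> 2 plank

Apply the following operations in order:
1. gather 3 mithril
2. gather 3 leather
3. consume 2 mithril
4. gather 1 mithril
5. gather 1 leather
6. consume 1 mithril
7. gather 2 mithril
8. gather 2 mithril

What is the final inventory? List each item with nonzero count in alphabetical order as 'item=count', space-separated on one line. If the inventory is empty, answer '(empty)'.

Answer: leather=4 mithril=5

Derivation:
After 1 (gather 3 mithril): mithril=3
After 2 (gather 3 leather): leather=3 mithril=3
After 3 (consume 2 mithril): leather=3 mithril=1
After 4 (gather 1 mithril): leather=3 mithril=2
After 5 (gather 1 leather): leather=4 mithril=2
After 6 (consume 1 mithril): leather=4 mithril=1
After 7 (gather 2 mithril): leather=4 mithril=3
After 8 (gather 2 mithril): leather=4 mithril=5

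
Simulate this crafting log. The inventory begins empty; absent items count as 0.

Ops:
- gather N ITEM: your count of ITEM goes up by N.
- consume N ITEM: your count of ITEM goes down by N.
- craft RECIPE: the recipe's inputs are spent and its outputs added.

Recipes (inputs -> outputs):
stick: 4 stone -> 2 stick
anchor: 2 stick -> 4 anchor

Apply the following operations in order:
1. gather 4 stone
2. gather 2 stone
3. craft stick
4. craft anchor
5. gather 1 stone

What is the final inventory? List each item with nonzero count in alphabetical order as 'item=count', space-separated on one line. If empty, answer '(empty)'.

Answer: anchor=4 stone=3

Derivation:
After 1 (gather 4 stone): stone=4
After 2 (gather 2 stone): stone=6
After 3 (craft stick): stick=2 stone=2
After 4 (craft anchor): anchor=4 stone=2
After 5 (gather 1 stone): anchor=4 stone=3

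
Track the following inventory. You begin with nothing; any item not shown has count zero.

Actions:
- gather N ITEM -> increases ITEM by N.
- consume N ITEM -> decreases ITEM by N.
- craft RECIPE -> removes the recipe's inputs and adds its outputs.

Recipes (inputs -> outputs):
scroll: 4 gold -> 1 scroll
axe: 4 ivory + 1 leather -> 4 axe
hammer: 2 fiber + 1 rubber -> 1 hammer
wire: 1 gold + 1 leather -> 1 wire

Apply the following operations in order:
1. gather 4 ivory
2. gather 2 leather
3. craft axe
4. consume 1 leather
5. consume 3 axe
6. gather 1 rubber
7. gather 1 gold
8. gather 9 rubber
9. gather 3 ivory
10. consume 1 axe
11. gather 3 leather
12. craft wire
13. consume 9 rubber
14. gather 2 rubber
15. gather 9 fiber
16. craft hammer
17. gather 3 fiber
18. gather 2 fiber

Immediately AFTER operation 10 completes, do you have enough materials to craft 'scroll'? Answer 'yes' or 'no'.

After 1 (gather 4 ivory): ivory=4
After 2 (gather 2 leather): ivory=4 leather=2
After 3 (craft axe): axe=4 leather=1
After 4 (consume 1 leather): axe=4
After 5 (consume 3 axe): axe=1
After 6 (gather 1 rubber): axe=1 rubber=1
After 7 (gather 1 gold): axe=1 gold=1 rubber=1
After 8 (gather 9 rubber): axe=1 gold=1 rubber=10
After 9 (gather 3 ivory): axe=1 gold=1 ivory=3 rubber=10
After 10 (consume 1 axe): gold=1 ivory=3 rubber=10

Answer: no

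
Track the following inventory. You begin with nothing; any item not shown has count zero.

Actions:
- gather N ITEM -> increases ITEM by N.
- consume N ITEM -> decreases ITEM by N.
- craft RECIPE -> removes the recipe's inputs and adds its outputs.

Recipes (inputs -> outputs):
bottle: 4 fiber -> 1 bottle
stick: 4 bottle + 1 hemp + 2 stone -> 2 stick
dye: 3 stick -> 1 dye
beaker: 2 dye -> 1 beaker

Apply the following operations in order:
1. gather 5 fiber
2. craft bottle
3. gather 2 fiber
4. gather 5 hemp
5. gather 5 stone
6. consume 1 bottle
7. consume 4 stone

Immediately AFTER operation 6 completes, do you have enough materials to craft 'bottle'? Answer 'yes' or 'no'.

Answer: no

Derivation:
After 1 (gather 5 fiber): fiber=5
After 2 (craft bottle): bottle=1 fiber=1
After 3 (gather 2 fiber): bottle=1 fiber=3
After 4 (gather 5 hemp): bottle=1 fiber=3 hemp=5
After 5 (gather 5 stone): bottle=1 fiber=3 hemp=5 stone=5
After 6 (consume 1 bottle): fiber=3 hemp=5 stone=5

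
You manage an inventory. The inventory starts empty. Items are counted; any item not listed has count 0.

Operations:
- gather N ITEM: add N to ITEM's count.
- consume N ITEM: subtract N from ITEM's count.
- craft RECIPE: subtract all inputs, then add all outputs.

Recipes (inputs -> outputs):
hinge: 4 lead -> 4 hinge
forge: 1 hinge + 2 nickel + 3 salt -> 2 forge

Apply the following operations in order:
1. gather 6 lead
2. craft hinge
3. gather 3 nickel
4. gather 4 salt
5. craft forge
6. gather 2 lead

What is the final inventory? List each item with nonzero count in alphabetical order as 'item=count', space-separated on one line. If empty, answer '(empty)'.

After 1 (gather 6 lead): lead=6
After 2 (craft hinge): hinge=4 lead=2
After 3 (gather 3 nickel): hinge=4 lead=2 nickel=3
After 4 (gather 4 salt): hinge=4 lead=2 nickel=3 salt=4
After 5 (craft forge): forge=2 hinge=3 lead=2 nickel=1 salt=1
After 6 (gather 2 lead): forge=2 hinge=3 lead=4 nickel=1 salt=1

Answer: forge=2 hinge=3 lead=4 nickel=1 salt=1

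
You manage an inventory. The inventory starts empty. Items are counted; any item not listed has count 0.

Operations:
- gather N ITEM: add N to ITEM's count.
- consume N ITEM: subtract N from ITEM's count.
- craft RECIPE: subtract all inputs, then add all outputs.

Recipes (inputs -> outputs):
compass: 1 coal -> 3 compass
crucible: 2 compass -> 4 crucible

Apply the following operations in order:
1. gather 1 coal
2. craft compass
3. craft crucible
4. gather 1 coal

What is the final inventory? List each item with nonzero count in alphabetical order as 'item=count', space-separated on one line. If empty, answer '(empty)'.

Answer: coal=1 compass=1 crucible=4

Derivation:
After 1 (gather 1 coal): coal=1
After 2 (craft compass): compass=3
After 3 (craft crucible): compass=1 crucible=4
After 4 (gather 1 coal): coal=1 compass=1 crucible=4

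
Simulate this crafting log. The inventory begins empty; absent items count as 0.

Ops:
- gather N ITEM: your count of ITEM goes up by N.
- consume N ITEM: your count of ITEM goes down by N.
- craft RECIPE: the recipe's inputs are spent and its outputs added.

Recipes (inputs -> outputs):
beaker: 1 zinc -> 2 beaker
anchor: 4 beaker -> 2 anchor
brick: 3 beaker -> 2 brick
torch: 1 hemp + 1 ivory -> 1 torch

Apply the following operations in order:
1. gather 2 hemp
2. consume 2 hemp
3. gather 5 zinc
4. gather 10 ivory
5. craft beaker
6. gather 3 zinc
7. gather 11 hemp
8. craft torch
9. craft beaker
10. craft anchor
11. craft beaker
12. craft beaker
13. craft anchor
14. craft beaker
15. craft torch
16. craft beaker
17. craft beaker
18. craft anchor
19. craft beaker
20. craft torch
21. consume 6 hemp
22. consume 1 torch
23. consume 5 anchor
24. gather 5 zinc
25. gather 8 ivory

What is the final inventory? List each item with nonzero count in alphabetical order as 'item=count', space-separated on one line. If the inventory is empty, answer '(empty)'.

Answer: anchor=1 beaker=4 hemp=2 ivory=15 torch=2 zinc=5

Derivation:
After 1 (gather 2 hemp): hemp=2
After 2 (consume 2 hemp): (empty)
After 3 (gather 5 zinc): zinc=5
After 4 (gather 10 ivory): ivory=10 zinc=5
After 5 (craft beaker): beaker=2 ivory=10 zinc=4
After 6 (gather 3 zinc): beaker=2 ivory=10 zinc=7
After 7 (gather 11 hemp): beaker=2 hemp=11 ivory=10 zinc=7
After 8 (craft torch): beaker=2 hemp=10 ivory=9 torch=1 zinc=7
After 9 (craft beaker): beaker=4 hemp=10 ivory=9 torch=1 zinc=6
After 10 (craft anchor): anchor=2 hemp=10 ivory=9 torch=1 zinc=6
After 11 (craft beaker): anchor=2 beaker=2 hemp=10 ivory=9 torch=1 zinc=5
After 12 (craft beaker): anchor=2 beaker=4 hemp=10 ivory=9 torch=1 zinc=4
After 13 (craft anchor): anchor=4 hemp=10 ivory=9 torch=1 zinc=4
After 14 (craft beaker): anchor=4 beaker=2 hemp=10 ivory=9 torch=1 zinc=3
After 15 (craft torch): anchor=4 beaker=2 hemp=9 ivory=8 torch=2 zinc=3
After 16 (craft beaker): anchor=4 beaker=4 hemp=9 ivory=8 torch=2 zinc=2
After 17 (craft beaker): anchor=4 beaker=6 hemp=9 ivory=8 torch=2 zinc=1
After 18 (craft anchor): anchor=6 beaker=2 hemp=9 ivory=8 torch=2 zinc=1
After 19 (craft beaker): anchor=6 beaker=4 hemp=9 ivory=8 torch=2
After 20 (craft torch): anchor=6 beaker=4 hemp=8 ivory=7 torch=3
After 21 (consume 6 hemp): anchor=6 beaker=4 hemp=2 ivory=7 torch=3
After 22 (consume 1 torch): anchor=6 beaker=4 hemp=2 ivory=7 torch=2
After 23 (consume 5 anchor): anchor=1 beaker=4 hemp=2 ivory=7 torch=2
After 24 (gather 5 zinc): anchor=1 beaker=4 hemp=2 ivory=7 torch=2 zinc=5
After 25 (gather 8 ivory): anchor=1 beaker=4 hemp=2 ivory=15 torch=2 zinc=5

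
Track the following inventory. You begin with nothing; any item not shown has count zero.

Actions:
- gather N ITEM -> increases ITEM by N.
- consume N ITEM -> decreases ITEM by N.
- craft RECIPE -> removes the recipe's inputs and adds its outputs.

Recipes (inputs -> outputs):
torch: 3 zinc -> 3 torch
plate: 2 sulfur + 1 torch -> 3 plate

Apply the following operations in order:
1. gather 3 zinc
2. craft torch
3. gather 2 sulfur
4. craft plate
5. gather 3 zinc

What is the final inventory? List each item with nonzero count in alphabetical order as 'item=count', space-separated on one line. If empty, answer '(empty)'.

Answer: plate=3 torch=2 zinc=3

Derivation:
After 1 (gather 3 zinc): zinc=3
After 2 (craft torch): torch=3
After 3 (gather 2 sulfur): sulfur=2 torch=3
After 4 (craft plate): plate=3 torch=2
After 5 (gather 3 zinc): plate=3 torch=2 zinc=3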